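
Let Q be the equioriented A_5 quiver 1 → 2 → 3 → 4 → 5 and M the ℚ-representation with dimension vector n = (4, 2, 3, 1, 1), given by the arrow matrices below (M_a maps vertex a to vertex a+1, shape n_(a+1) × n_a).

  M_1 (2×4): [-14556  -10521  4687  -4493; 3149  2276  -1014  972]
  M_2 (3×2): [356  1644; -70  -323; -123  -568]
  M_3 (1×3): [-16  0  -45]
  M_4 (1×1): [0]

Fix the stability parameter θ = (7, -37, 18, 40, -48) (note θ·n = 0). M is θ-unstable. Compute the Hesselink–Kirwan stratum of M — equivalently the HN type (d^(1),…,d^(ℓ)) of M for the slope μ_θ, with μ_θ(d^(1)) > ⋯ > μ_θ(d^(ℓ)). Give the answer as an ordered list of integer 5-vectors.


Barcode: M ≅ I[1,1]^2, I[1,3], I[1,4], I[3,3], I[5,5]. HN layers by μ_θ (5 steps, strictly decreasing):
  μ^(1)=40; μ^(2)=18; μ^(3)=7; μ^(4)=-15; μ^(5)=-48

((0, 0, 0, 1, 0); (0, 0, 3, 0, 0); (2, 0, 0, 0, 0); (2, 2, 0, 0, 0); (0, 0, 0, 0, 1))


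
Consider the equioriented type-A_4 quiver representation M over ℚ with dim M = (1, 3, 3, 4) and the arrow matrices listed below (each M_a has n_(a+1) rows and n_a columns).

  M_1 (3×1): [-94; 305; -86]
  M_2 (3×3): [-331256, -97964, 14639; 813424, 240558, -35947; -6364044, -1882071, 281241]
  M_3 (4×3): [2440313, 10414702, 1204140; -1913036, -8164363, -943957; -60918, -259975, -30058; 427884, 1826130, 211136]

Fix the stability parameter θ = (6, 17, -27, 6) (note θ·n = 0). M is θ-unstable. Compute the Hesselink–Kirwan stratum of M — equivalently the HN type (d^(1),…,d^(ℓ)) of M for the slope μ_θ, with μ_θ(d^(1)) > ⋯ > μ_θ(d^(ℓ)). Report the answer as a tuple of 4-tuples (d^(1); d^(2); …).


Via rank(M_{q-1}∘⋯∘M_p): M ≅ I[1,4], I[2,2], I[2,4], I[3,4], I[4,4].
μ_θ-semistable layers: μ^(1)=17; μ^(2)=6; μ^(3)=-4/3; μ^(4)=-5; μ^(5)=-27

((0, 1, 0, 0); (0, 0, 0, 4); (1, 1, 1, 0); (0, 1, 1, 0); (0, 0, 1, 0))


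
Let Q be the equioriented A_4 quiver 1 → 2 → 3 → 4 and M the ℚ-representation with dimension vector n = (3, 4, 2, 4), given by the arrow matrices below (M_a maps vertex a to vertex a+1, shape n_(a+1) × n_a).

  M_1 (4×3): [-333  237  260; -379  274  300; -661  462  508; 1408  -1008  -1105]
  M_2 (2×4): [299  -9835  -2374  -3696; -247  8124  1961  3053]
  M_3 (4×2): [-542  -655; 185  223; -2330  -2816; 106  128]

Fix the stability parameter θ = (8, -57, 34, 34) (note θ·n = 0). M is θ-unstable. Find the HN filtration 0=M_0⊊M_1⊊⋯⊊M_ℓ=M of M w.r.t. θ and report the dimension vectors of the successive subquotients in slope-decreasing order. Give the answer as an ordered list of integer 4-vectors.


Barcode: M ≅ I[1,2], I[1,4]^2, I[2,2], I[4,4]^2. HN layers by μ_θ (3 steps, strictly decreasing):
  μ^(1)=34; μ^(2)=-49/2; μ^(3)=-57

((0, 0, 2, 4); (3, 3, 0, 0); (0, 1, 0, 0))


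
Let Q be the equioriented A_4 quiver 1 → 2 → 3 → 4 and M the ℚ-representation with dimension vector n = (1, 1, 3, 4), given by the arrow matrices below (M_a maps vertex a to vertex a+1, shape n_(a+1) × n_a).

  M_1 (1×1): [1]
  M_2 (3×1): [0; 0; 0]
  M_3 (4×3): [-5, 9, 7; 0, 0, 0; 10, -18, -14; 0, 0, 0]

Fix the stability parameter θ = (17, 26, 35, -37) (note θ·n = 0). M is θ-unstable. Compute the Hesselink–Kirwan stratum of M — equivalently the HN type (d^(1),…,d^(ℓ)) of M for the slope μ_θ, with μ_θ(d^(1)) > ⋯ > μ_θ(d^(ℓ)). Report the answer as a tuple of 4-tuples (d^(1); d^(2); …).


Via rank(M_{q-1}∘⋯∘M_p): M ≅ I[1,2], I[3,3]^2, I[3,4], I[4,4]^3.
μ_θ-semistable layers: μ^(1)=35; μ^(2)=26; μ^(3)=17; μ^(4)=-1; μ^(5)=-37

((0, 0, 2, 0); (0, 1, 0, 0); (1, 0, 0, 0); (0, 0, 1, 1); (0, 0, 0, 3))


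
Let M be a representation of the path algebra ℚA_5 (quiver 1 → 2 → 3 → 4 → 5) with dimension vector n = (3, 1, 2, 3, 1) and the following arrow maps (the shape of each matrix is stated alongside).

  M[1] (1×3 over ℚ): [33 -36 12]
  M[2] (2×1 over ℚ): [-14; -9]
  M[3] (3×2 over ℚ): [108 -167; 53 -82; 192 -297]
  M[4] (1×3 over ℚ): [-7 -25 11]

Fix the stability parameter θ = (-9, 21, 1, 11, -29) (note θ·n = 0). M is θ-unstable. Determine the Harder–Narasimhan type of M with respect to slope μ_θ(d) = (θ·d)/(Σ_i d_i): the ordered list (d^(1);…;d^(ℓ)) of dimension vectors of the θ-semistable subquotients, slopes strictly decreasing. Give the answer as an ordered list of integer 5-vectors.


Via rank(M_{q-1}∘⋯∘M_p): M ≅ I[1,1]^2, I[1,5], I[3,4], I[4,4].
μ_θ-semistable layers: μ^(1)=11; μ^(2)=1; μ^(3)=-9

((0, 0, 0, 2, 0); (0, 1, 2, 1, 1); (3, 0, 0, 0, 0))


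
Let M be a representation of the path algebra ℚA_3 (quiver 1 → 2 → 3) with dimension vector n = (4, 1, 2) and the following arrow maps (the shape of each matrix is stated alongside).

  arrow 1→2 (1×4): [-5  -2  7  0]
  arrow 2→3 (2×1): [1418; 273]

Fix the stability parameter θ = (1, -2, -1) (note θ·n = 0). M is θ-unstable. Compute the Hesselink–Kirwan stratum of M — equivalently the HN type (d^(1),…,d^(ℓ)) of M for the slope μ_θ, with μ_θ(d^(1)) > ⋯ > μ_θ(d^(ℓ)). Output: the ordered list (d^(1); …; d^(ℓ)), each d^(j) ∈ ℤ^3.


Barcode: M ≅ I[1,1]^3, I[1,3], I[3,3]. HN layers by μ_θ (3 steps, strictly decreasing):
  μ^(1)=1; μ^(2)=-2/3; μ^(3)=-1

((3, 0, 0); (1, 1, 1); (0, 0, 1))


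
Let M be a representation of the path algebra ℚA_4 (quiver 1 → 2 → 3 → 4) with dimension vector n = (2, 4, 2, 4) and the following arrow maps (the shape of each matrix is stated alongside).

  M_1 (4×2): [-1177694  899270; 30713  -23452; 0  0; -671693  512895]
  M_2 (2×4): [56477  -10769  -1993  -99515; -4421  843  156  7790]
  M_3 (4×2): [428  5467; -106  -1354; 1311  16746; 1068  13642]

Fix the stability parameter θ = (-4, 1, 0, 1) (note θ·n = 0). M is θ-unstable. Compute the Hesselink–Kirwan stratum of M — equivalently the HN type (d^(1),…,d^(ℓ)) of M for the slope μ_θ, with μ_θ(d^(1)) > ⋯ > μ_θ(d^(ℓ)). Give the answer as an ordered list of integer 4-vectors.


Via rank(M_{q-1}∘⋯∘M_p): M ≅ I[1,4]^2, I[2,2]^2, I[4,4]^2.
μ_θ-semistable layers: μ^(1)=1; μ^(2)=1/2; μ^(3)=-4

((0, 2, 0, 4); (0, 2, 2, 0); (2, 0, 0, 0))


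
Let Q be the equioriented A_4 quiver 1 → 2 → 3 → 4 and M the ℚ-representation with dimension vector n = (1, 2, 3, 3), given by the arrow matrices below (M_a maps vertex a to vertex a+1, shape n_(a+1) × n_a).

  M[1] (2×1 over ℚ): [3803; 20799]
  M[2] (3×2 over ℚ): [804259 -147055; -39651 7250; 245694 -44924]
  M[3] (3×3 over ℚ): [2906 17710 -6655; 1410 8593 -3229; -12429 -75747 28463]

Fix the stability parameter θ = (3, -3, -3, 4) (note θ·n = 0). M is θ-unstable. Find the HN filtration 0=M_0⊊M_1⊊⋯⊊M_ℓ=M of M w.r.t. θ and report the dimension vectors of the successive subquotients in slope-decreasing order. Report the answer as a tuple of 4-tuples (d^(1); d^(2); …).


Interval decomposition of M: I[1,4], I[2,4], I[3,4].
HN type (ℓ=3): μ^(1)=4; μ^(2)=-1; μ^(3)=-3

((0, 0, 0, 3); (1, 1, 1, 0); (0, 1, 2, 0))


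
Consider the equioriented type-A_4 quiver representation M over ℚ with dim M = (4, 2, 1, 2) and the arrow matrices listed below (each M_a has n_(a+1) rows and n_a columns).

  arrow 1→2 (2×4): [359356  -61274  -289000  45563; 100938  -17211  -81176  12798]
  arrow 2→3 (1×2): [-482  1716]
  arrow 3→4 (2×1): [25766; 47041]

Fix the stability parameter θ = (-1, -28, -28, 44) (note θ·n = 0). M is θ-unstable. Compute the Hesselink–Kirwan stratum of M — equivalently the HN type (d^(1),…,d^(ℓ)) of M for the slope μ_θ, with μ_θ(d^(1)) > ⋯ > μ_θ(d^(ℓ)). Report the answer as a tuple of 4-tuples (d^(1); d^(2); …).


Via rank(M_{q-1}∘⋯∘M_p): M ≅ I[1,1]^2, I[1,2], I[1,4], I[4,4].
μ_θ-semistable layers: μ^(1)=44; μ^(2)=-1; μ^(3)=-29/2; μ^(4)=-19

((0, 0, 0, 2); (2, 0, 0, 0); (1, 1, 0, 0); (1, 1, 1, 0))


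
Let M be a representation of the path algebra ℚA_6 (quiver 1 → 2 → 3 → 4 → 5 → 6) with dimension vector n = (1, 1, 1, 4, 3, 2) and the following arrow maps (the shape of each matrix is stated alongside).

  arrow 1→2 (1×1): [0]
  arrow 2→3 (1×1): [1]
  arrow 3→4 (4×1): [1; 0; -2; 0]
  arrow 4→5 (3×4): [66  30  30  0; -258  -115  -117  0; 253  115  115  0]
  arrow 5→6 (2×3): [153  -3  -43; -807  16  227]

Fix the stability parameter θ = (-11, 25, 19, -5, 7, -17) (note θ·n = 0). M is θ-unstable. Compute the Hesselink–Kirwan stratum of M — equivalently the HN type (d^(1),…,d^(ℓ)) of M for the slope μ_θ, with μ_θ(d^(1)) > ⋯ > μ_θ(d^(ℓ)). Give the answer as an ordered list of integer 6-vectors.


Interval decomposition of M: I[1,1], I[2,6], I[4,4]^2, I[4,6], I[5,5].
HN type (ℓ=4): μ^(1)=7; μ^(2)=29/5; μ^(3)=-5; μ^(4)=-11

((0, 0, 0, 0, 1, 0); (0, 1, 1, 1, 1, 1); (0, 0, 0, 3, 1, 1); (1, 0, 0, 0, 0, 0))


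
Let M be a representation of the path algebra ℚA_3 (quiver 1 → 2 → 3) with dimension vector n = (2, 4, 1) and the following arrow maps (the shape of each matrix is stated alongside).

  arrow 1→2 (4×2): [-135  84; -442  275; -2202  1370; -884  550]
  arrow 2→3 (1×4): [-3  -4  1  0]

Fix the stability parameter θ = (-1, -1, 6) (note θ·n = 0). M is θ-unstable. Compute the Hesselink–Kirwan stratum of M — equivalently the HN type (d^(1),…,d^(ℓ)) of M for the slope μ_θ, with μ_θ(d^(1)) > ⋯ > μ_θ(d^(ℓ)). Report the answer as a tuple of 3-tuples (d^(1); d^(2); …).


Interval decomposition of M: I[1,2], I[1,3], I[2,2]^2.
HN type (ℓ=2): μ^(1)=6; μ^(2)=-1

((0, 0, 1); (2, 4, 0))


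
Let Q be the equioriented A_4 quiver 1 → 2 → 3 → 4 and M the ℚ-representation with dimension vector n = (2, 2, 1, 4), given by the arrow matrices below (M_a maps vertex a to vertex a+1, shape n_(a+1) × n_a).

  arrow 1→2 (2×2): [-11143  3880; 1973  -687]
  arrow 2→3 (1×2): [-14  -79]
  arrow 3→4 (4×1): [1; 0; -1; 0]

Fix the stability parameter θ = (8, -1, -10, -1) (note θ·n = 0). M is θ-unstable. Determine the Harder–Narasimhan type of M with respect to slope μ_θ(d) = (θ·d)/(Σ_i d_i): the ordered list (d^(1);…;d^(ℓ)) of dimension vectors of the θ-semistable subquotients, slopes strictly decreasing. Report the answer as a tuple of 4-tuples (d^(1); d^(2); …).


Interval decomposition of M: I[1,2], I[1,4], I[4,4]^3.
HN type (ℓ=2): μ^(1)=7/2; μ^(2)=-1

((1, 1, 0, 0); (1, 1, 1, 4))


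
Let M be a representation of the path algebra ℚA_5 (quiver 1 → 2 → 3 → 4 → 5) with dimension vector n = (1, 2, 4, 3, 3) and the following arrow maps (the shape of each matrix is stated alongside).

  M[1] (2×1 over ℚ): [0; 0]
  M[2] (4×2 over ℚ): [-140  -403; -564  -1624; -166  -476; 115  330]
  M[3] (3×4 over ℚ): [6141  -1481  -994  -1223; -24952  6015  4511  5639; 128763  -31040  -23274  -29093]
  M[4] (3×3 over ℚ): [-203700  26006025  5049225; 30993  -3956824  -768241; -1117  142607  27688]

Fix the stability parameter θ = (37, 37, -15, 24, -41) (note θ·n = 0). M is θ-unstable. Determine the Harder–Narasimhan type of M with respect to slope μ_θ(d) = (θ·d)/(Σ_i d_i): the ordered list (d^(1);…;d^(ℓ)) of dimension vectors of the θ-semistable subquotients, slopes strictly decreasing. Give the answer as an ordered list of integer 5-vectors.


Barcode: M ≅ I[1,1], I[2,5]^2, I[3,3], I[3,4], I[5,5]. HN layers by μ_θ (5 steps, strictly decreasing):
  μ^(1)=37; μ^(2)=24; μ^(3)=5/4; μ^(4)=-15; μ^(5)=-41

((1, 0, 0, 0, 0); (0, 0, 0, 1, 0); (0, 2, 2, 2, 2); (0, 0, 2, 0, 0); (0, 0, 0, 0, 1))


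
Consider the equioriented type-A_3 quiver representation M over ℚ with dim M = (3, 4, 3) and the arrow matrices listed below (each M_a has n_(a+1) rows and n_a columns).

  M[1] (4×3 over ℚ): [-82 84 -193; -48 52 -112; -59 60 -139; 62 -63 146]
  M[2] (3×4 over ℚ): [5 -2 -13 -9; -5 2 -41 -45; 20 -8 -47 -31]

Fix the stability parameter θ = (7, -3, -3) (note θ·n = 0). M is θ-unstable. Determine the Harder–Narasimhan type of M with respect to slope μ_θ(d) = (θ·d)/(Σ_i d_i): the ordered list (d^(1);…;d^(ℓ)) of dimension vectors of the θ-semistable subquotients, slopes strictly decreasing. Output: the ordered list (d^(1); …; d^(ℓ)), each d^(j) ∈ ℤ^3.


Via rank(M_{q-1}∘⋯∘M_p): M ≅ I[1,2], I[1,3]^2, I[2,2], I[3,3].
μ_θ-semistable layers: μ^(1)=2; μ^(2)=1/3; μ^(3)=-3

((1, 1, 0); (2, 2, 2); (0, 1, 1))


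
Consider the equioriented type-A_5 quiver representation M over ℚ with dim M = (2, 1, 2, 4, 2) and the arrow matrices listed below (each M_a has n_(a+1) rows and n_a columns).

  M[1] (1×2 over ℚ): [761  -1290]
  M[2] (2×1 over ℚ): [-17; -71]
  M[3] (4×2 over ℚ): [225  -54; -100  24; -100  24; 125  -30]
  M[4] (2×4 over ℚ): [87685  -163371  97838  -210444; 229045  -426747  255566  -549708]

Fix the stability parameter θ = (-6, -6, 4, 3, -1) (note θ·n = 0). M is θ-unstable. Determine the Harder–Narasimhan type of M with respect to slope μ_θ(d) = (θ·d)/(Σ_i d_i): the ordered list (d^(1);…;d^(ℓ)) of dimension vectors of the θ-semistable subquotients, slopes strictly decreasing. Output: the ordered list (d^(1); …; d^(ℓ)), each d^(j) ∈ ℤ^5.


Barcode: M ≅ I[1,1], I[1,5], I[3,3], I[4,4]^3, I[5,5]. HN layers by μ_θ (5 steps, strictly decreasing):
  μ^(1)=4; μ^(2)=3; μ^(3)=2; μ^(4)=-1; μ^(5)=-6

((0, 0, 1, 0, 0); (0, 0, 0, 3, 0); (0, 0, 1, 1, 1); (0, 0, 0, 0, 1); (2, 1, 0, 0, 0))


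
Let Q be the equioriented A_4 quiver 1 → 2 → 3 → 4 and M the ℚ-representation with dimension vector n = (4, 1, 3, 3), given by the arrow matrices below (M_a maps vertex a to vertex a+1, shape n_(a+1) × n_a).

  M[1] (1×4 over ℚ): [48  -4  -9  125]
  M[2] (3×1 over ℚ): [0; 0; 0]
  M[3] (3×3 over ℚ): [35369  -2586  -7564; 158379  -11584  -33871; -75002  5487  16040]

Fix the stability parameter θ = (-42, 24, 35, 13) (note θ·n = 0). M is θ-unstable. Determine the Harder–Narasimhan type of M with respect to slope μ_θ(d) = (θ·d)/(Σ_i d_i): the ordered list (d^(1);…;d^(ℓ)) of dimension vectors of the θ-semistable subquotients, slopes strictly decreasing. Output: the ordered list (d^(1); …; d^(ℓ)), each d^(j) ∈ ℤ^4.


Interval decomposition of M: I[1,1]^3, I[1,2], I[3,4]^3.
HN type (ℓ=2): μ^(1)=24; μ^(2)=-42

((0, 1, 3, 3); (4, 0, 0, 0))


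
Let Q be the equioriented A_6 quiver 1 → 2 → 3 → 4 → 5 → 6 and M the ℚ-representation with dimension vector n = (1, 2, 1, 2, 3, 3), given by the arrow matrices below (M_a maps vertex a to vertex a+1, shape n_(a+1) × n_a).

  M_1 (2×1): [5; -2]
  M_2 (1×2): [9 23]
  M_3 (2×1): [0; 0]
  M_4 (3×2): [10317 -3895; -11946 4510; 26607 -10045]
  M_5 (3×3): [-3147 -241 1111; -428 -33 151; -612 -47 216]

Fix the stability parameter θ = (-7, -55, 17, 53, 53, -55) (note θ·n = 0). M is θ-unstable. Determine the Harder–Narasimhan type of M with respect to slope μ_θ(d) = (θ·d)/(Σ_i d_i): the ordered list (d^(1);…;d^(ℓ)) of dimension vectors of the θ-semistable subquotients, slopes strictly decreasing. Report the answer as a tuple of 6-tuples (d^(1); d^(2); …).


Interval decomposition of M: I[1,3], I[2,2], I[4,4], I[4,6], I[5,6]^2.
HN type (ℓ=5): μ^(1)=53; μ^(2)=17; μ^(3)=-1; μ^(4)=-31; μ^(5)=-55

((0, 0, 0, 1, 0, 0); (0, 0, 1, 1, 1, 1); (0, 0, 0, 0, 2, 2); (1, 1, 0, 0, 0, 0); (0, 1, 0, 0, 0, 0))


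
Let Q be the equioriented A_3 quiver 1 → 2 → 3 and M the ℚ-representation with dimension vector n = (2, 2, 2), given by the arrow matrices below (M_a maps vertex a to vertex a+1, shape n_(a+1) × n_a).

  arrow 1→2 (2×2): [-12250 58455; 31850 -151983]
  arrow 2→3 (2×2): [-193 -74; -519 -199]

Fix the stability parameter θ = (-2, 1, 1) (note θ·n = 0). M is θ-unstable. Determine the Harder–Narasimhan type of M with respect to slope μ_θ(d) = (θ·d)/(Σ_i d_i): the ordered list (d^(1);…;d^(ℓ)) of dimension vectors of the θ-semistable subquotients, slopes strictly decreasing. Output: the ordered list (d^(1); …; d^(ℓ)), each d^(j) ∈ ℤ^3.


Via rank(M_{q-1}∘⋯∘M_p): M ≅ I[1,1], I[1,3], I[2,3].
μ_θ-semistable layers: μ^(1)=1; μ^(2)=-2

((0, 2, 2); (2, 0, 0))


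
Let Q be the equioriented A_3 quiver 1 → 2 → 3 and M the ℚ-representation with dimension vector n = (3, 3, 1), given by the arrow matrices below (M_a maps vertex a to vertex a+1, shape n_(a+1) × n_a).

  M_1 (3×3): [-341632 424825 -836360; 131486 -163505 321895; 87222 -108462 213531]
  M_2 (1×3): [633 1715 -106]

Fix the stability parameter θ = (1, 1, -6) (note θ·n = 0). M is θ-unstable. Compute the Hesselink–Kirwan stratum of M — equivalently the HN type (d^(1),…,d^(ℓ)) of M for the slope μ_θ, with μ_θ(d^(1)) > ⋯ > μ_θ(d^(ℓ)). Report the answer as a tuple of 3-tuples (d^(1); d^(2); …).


Interval decomposition of M: I[1,1], I[1,2], I[1,3], I[2,2].
HN type (ℓ=2): μ^(1)=1; μ^(2)=-4/3

((2, 2, 0); (1, 1, 1))


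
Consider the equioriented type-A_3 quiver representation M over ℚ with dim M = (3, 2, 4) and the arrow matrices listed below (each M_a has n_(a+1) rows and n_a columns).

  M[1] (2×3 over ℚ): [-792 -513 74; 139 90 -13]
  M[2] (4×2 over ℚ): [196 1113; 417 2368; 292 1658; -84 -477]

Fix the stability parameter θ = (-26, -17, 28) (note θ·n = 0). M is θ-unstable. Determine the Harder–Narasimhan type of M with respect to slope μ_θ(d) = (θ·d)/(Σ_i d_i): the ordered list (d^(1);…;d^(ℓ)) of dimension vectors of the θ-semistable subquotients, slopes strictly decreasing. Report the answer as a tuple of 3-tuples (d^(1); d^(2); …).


Via rank(M_{q-1}∘⋯∘M_p): M ≅ I[1,1], I[1,3]^2, I[3,3]^2.
μ_θ-semistable layers: μ^(1)=28; μ^(2)=-17; μ^(3)=-26

((0, 0, 4); (0, 2, 0); (3, 0, 0))


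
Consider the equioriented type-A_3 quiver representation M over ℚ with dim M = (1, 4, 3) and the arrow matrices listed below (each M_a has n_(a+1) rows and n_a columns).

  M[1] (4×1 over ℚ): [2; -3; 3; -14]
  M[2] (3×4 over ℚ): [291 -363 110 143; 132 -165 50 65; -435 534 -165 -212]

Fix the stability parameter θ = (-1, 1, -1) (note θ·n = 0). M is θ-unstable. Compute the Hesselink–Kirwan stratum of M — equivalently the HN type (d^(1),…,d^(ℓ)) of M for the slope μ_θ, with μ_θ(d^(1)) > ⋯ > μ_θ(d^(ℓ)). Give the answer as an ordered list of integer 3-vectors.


Interval decomposition of M: I[1,3], I[2,2], I[2,3]^2.
HN type (ℓ=3): μ^(1)=1; μ^(2)=0; μ^(3)=-1

((0, 1, 0); (0, 3, 3); (1, 0, 0))


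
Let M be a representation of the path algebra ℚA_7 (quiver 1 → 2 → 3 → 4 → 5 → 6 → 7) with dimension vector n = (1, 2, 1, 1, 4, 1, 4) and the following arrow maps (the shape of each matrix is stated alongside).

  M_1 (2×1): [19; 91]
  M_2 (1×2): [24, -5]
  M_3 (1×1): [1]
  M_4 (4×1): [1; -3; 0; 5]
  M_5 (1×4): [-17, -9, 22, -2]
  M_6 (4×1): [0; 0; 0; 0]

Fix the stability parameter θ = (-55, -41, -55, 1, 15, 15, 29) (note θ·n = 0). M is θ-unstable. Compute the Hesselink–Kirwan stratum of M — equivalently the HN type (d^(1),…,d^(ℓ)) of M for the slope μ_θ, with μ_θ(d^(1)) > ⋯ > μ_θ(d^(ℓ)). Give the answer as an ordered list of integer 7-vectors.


Via rank(M_{q-1}∘⋯∘M_p): M ≅ I[1,5], I[2,2], I[5,5]^2, I[5,6], I[7,7]^4.
μ_θ-semistable layers: μ^(1)=29; μ^(2)=15; μ^(3)=1; μ^(4)=-41; μ^(5)=-48; μ^(6)=-55

((0, 0, 0, 0, 0, 0, 4); (0, 0, 0, 0, 4, 1, 0); (0, 0, 0, 1, 0, 0, 0); (0, 1, 0, 0, 0, 0, 0); (0, 1, 1, 0, 0, 0, 0); (1, 0, 0, 0, 0, 0, 0))


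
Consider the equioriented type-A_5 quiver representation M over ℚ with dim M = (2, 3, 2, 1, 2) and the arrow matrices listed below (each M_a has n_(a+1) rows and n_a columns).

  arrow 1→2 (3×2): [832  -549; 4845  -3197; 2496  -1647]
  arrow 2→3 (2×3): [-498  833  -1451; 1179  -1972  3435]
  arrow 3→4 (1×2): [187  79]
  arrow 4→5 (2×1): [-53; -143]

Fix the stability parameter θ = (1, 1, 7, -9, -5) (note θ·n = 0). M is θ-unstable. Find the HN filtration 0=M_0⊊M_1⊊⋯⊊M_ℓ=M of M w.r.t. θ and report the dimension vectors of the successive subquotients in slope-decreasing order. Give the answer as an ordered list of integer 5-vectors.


Via rank(M_{q-1}∘⋯∘M_p): M ≅ I[1,2], I[1,5], I[2,3], I[5,5].
μ_θ-semistable layers: μ^(1)=7; μ^(2)=1; μ^(3)=-1; μ^(4)=-5

((0, 0, 1, 0, 0); (1, 2, 0, 0, 0); (1, 1, 1, 1, 1); (0, 0, 0, 0, 1))


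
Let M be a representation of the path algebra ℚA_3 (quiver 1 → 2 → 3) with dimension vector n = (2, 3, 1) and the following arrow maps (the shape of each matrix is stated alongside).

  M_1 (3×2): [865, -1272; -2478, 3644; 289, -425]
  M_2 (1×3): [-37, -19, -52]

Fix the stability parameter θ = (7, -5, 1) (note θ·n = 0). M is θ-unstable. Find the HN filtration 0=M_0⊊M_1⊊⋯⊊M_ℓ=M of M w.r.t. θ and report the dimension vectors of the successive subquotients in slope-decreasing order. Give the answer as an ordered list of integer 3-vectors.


Barcode: M ≅ I[1,2], I[1,3], I[2,2]. HN layers by μ_θ (2 steps, strictly decreasing):
  μ^(1)=1; μ^(2)=-5

((2, 2, 1); (0, 1, 0))


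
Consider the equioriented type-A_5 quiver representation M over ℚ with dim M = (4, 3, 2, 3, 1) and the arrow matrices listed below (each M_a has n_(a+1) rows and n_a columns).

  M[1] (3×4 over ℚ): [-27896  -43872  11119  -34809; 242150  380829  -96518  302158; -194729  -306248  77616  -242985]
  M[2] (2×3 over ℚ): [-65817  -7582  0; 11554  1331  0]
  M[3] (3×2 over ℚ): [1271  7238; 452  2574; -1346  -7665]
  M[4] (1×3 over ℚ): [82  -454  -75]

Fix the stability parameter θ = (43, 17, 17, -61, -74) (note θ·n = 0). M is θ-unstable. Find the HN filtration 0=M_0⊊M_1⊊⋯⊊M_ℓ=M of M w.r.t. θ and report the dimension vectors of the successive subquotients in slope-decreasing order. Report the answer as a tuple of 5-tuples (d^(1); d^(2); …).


Barcode: M ≅ I[1,1], I[1,2], I[1,4], I[1,5], I[4,4]. HN layers by μ_θ (5 steps, strictly decreasing):
  μ^(1)=43; μ^(2)=30; μ^(3)=4; μ^(4)=-58/5; μ^(5)=-61

((1, 0, 0, 0, 0); (1, 1, 0, 0, 0); (1, 1, 1, 1, 0); (1, 1, 1, 1, 1); (0, 0, 0, 1, 0))


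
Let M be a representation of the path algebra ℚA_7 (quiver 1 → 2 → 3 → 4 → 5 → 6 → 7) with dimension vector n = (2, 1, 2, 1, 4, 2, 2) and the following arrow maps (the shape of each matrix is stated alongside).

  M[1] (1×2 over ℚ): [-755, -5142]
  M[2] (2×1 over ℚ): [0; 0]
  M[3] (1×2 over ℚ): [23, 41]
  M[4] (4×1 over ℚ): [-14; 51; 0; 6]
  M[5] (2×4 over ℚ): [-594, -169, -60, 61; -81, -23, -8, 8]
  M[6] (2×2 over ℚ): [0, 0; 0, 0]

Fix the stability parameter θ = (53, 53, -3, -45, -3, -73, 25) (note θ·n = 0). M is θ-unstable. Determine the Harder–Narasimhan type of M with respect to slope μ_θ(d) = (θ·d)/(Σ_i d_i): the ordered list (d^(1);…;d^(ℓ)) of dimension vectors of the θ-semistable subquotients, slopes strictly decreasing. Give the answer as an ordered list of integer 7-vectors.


Barcode: M ≅ I[1,1], I[1,2], I[3,3], I[3,6], I[5,5]^2, I[5,6], I[7,7]^2. HN layers by μ_θ (5 steps, strictly decreasing):
  μ^(1)=53; μ^(2)=25; μ^(3)=-3; μ^(4)=-31; μ^(5)=-38

((2, 1, 0, 0, 0, 0, 0); (0, 0, 0, 0, 0, 0, 2); (0, 0, 1, 0, 2, 0, 0); (0, 0, 1, 1, 1, 1, 0); (0, 0, 0, 0, 1, 1, 0))


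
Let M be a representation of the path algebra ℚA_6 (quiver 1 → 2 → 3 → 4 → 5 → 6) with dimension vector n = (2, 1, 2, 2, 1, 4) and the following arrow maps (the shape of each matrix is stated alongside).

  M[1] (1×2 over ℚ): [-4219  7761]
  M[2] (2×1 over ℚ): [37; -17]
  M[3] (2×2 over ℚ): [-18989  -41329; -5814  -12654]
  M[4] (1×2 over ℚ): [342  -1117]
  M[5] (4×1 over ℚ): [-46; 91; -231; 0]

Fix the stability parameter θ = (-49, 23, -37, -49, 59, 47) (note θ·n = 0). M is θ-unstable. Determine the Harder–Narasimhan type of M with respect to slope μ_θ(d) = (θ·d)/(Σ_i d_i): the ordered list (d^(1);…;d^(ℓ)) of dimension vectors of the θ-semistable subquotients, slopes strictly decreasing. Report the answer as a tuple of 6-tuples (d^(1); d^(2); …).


Interval decomposition of M: I[1,1], I[1,3], I[3,4], I[4,6], I[6,6]^3.
HN type (ℓ=5): μ^(1)=53; μ^(2)=47; μ^(3)=-7; μ^(4)=-43; μ^(5)=-49

((0, 0, 0, 0, 1, 1); (0, 0, 0, 0, 0, 3); (0, 1, 1, 0, 0, 0); (0, 0, 1, 1, 0, 0); (2, 0, 0, 1, 0, 0))


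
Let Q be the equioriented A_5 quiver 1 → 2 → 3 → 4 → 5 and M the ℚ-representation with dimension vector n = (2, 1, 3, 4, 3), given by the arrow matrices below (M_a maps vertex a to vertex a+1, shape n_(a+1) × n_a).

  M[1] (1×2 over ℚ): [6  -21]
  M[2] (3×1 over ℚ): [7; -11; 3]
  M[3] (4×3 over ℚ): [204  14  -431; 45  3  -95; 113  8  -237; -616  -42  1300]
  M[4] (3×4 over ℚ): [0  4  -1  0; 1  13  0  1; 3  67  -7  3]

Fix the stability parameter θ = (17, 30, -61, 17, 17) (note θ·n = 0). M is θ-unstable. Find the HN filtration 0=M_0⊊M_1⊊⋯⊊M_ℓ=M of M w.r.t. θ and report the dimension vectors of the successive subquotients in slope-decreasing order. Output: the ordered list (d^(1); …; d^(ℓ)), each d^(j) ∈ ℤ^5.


Barcode: M ≅ I[1,1], I[1,5], I[3,4], I[3,5], I[4,4], I[5,5]. HN layers by μ_θ (3 steps, strictly decreasing):
  μ^(1)=17; μ^(2)=-14/3; μ^(3)=-61

((1, 0, 0, 4, 3); (1, 1, 1, 0, 0); (0, 0, 2, 0, 0))


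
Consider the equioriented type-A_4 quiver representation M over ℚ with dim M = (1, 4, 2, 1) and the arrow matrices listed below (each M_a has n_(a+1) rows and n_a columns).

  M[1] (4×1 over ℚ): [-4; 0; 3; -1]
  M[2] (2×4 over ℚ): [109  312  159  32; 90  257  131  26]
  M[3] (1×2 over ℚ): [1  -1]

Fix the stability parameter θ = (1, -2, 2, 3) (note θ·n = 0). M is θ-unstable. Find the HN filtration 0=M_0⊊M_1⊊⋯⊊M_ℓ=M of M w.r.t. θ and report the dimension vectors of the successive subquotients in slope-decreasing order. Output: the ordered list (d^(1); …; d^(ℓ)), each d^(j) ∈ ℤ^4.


Interval decomposition of M: I[1,4], I[2,2]^2, I[2,3].
HN type (ℓ=4): μ^(1)=3; μ^(2)=2; μ^(3)=-1/2; μ^(4)=-2

((0, 0, 0, 1); (0, 0, 2, 0); (1, 1, 0, 0); (0, 3, 0, 0))


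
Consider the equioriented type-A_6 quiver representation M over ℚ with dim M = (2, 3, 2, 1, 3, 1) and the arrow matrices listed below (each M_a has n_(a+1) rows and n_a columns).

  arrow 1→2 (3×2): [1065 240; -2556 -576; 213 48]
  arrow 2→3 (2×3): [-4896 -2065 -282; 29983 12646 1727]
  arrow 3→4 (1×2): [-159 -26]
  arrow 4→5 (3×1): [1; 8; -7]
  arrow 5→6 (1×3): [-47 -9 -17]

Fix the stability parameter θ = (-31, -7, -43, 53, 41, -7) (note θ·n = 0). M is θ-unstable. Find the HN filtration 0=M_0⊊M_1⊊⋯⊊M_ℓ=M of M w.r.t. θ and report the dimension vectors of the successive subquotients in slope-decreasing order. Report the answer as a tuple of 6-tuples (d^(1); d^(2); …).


Via rank(M_{q-1}∘⋯∘M_p): M ≅ I[1,1], I[1,5], I[2,2], I[2,3], I[5,5], I[5,6].
μ_θ-semistable layers: μ^(1)=47; μ^(2)=41; μ^(3)=17; μ^(4)=-7; μ^(5)=-25; μ^(6)=-31

((0, 0, 0, 1, 1, 0); (0, 0, 0, 0, 1, 0); (0, 0, 0, 0, 1, 1); (0, 1, 0, 0, 0, 0); (0, 2, 2, 0, 0, 0); (2, 0, 0, 0, 0, 0))


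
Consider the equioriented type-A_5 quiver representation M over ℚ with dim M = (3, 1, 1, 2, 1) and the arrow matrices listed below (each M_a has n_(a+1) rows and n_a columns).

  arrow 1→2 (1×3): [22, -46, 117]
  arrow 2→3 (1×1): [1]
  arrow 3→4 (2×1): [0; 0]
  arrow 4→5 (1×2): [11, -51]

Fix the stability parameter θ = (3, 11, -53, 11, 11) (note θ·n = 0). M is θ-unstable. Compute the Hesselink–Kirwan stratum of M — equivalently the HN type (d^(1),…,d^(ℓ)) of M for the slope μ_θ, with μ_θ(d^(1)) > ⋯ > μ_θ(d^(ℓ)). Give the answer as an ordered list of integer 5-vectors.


Interval decomposition of M: I[1,1]^2, I[1,3], I[4,4], I[4,5].
HN type (ℓ=3): μ^(1)=11; μ^(2)=3; μ^(3)=-13

((0, 0, 0, 2, 1); (2, 0, 0, 0, 0); (1, 1, 1, 0, 0))


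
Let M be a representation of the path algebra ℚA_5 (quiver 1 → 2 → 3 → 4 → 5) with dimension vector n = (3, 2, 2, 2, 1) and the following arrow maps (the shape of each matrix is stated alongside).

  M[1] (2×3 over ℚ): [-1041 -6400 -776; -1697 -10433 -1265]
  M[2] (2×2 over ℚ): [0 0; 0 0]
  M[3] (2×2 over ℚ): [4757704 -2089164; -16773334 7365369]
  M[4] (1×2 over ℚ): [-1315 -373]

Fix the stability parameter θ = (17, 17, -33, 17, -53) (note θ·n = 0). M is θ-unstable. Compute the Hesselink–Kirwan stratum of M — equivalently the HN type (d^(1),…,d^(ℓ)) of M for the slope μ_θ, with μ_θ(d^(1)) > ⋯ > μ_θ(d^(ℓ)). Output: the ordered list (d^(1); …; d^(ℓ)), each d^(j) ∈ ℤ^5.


Interval decomposition of M: I[1,1], I[1,2]^2, I[3,3], I[3,5], I[4,4].
HN type (ℓ=3): μ^(1)=17; μ^(2)=-18; μ^(3)=-33

((3, 2, 0, 1, 0); (0, 0, 0, 1, 1); (0, 0, 2, 0, 0))


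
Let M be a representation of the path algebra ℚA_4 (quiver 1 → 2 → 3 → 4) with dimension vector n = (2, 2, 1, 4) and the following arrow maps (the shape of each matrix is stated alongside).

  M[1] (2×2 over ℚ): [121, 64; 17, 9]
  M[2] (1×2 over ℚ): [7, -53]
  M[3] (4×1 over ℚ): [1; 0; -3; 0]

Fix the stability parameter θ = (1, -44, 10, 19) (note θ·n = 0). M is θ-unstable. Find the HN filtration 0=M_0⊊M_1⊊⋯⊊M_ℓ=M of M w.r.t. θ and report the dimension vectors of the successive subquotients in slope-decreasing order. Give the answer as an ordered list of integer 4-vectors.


Via rank(M_{q-1}∘⋯∘M_p): M ≅ I[1,2], I[1,4], I[4,4]^3.
μ_θ-semistable layers: μ^(1)=19; μ^(2)=10; μ^(3)=-43/2

((0, 0, 0, 4); (0, 0, 1, 0); (2, 2, 0, 0))


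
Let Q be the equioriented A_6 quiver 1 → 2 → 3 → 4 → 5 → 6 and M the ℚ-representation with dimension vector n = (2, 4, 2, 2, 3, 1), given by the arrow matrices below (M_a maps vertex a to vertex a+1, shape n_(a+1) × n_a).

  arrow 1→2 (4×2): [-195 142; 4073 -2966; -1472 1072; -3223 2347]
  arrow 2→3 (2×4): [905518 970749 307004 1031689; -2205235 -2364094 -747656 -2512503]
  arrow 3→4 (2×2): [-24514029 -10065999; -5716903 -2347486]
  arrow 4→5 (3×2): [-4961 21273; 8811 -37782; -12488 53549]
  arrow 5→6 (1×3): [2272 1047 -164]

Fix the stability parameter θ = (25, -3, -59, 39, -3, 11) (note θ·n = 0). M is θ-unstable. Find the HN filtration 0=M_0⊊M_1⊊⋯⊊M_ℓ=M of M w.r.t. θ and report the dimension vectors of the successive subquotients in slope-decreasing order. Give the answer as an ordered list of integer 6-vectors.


Interval decomposition of M: I[1,2], I[1,6], I[2,2], I[2,5], I[5,5].
HN type (ℓ=6): μ^(1)=18; μ^(2)=47/3; μ^(3)=11; μ^(4)=-3; μ^(5)=-37/3; μ^(6)=-31

((0, 0, 0, 1, 1, 0); (0, 0, 0, 1, 1, 1); (1, 1, 0, 0, 0, 0); (0, 1, 0, 0, 1, 0); (1, 1, 1, 0, 0, 0); (0, 1, 1, 0, 0, 0))


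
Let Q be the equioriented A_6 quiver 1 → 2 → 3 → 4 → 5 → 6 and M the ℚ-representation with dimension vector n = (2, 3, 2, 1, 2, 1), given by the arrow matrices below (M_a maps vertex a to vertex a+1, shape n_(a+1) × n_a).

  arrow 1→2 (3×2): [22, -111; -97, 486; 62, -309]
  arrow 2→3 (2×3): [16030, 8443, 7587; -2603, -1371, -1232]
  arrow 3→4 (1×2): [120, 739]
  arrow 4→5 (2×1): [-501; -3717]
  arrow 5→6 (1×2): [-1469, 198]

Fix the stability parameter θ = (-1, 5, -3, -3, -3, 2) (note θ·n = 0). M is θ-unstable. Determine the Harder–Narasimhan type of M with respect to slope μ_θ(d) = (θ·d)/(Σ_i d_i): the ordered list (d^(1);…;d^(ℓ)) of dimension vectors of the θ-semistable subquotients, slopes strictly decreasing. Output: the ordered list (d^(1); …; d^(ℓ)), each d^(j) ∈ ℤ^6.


Barcode: M ≅ I[1,2], I[1,6], I[2,3], I[5,5]. HN layers by μ_θ (5 steps, strictly decreasing):
  μ^(1)=5; μ^(2)=2; μ^(3)=1; μ^(4)=-1; μ^(5)=-3

((0, 1, 0, 0, 0, 0); (0, 0, 0, 0, 0, 1); (0, 1, 1, 0, 0, 0); (2, 1, 1, 1, 1, 0); (0, 0, 0, 0, 1, 0))


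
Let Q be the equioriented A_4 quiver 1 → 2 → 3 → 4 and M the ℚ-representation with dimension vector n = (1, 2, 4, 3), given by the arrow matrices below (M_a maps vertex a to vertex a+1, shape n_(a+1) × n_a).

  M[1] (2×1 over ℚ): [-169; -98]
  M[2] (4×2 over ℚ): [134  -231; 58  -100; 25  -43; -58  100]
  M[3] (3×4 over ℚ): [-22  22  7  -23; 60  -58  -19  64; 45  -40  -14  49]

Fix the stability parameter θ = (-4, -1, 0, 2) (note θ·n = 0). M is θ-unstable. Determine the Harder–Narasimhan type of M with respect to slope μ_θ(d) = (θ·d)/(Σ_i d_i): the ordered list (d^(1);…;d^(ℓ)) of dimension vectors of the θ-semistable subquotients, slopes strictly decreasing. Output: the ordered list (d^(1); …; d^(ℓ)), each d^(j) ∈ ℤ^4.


Barcode: M ≅ I[1,4], I[2,4], I[3,3], I[3,4]. HN layers by μ_θ (4 steps, strictly decreasing):
  μ^(1)=2; μ^(2)=0; μ^(3)=-1; μ^(4)=-4

((0, 0, 0, 3); (0, 0, 4, 0); (0, 2, 0, 0); (1, 0, 0, 0))


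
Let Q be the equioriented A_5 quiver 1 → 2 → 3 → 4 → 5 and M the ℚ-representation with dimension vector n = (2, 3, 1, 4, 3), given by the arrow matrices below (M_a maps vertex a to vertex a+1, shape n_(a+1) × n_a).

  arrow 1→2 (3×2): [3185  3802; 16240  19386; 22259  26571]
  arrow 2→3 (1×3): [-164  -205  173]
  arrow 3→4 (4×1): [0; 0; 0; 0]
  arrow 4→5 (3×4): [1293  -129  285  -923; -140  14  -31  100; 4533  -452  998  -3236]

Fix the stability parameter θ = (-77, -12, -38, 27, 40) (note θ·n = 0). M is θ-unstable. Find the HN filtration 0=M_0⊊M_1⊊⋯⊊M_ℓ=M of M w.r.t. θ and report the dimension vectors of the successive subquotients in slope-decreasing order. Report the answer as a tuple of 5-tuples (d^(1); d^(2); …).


Barcode: M ≅ I[1,2], I[1,3], I[2,2], I[4,4], I[4,5]^3. HN layers by μ_θ (5 steps, strictly decreasing):
  μ^(1)=40; μ^(2)=27; μ^(3)=-12; μ^(4)=-25; μ^(5)=-77

((0, 0, 0, 0, 3); (0, 0, 0, 4, 0); (0, 2, 0, 0, 0); (0, 1, 1, 0, 0); (2, 0, 0, 0, 0))


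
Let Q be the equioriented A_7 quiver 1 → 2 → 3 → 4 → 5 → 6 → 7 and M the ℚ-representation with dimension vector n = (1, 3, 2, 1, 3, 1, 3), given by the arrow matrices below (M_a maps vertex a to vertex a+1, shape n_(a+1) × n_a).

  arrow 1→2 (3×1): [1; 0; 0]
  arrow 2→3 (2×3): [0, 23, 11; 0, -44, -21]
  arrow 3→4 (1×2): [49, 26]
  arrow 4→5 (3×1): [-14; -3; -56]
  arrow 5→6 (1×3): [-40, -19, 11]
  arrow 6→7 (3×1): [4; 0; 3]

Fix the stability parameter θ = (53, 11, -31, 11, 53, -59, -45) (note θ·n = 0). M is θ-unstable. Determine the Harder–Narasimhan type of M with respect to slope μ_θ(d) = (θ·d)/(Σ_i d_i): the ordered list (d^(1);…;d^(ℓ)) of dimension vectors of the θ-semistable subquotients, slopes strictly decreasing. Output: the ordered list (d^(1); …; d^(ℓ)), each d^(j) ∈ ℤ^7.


Via rank(M_{q-1}∘⋯∘M_p): M ≅ I[1,2], I[2,3], I[2,7], I[5,5]^2, I[7,7]^2.
μ_θ-semistable layers: μ^(1)=53; μ^(2)=32; μ^(3)=-10; μ^(4)=-45

((0, 0, 0, 0, 2, 0, 0); (1, 1, 0, 0, 0, 0, 0); (0, 2, 2, 1, 1, 1, 1); (0, 0, 0, 0, 0, 0, 2))


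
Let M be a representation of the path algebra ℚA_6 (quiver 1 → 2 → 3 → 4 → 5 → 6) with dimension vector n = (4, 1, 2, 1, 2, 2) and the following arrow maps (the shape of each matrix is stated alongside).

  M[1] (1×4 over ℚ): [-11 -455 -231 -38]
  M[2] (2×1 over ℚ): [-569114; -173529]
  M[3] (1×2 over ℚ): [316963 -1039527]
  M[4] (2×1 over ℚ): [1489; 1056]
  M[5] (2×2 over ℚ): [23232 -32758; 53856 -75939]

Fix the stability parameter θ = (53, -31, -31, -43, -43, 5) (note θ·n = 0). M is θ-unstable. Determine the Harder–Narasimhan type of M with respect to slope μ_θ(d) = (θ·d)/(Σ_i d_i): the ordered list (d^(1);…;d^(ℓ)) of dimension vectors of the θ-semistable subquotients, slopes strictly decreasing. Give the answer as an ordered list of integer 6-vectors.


Interval decomposition of M: I[1,1]^3, I[1,5], I[3,3], I[5,6], I[6,6].
HN type (ℓ=5): μ^(1)=53; μ^(2)=5; μ^(3)=-19; μ^(4)=-31; μ^(5)=-43

((3, 0, 0, 0, 0, 0); (0, 0, 0, 0, 0, 2); (1, 1, 1, 1, 1, 0); (0, 0, 1, 0, 0, 0); (0, 0, 0, 0, 1, 0))


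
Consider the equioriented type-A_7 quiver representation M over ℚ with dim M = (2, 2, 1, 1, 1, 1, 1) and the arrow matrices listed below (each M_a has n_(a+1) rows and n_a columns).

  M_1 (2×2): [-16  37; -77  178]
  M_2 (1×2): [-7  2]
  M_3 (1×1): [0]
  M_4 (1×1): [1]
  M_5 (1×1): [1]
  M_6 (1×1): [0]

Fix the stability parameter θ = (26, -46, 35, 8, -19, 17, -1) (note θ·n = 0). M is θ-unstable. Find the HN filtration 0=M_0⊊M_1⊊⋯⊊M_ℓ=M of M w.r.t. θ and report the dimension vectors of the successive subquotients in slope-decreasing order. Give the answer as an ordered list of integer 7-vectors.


Interval decomposition of M: I[1,2], I[1,3], I[4,6], I[7,7].
HN type (ℓ=5): μ^(1)=35; μ^(2)=17; μ^(3)=-1; μ^(4)=-11/2; μ^(5)=-10

((0, 0, 1, 0, 0, 0, 0); (0, 0, 0, 0, 0, 1, 0); (0, 0, 0, 0, 0, 0, 1); (0, 0, 0, 1, 1, 0, 0); (2, 2, 0, 0, 0, 0, 0))


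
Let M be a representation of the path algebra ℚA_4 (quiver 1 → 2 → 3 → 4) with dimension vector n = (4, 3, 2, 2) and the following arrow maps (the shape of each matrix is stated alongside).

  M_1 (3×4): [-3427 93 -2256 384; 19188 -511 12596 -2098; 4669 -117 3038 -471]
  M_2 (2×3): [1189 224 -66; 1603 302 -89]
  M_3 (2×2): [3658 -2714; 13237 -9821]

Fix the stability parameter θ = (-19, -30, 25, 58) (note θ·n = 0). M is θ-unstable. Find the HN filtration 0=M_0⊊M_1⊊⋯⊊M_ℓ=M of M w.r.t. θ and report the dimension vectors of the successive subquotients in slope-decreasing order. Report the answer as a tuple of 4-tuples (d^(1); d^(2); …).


Interval decomposition of M: I[1,1], I[1,2], I[1,3], I[1,4], I[4,4].
HN type (ℓ=4): μ^(1)=58; μ^(2)=25; μ^(3)=-19; μ^(4)=-49/2

((0, 0, 0, 2); (0, 0, 2, 0); (1, 0, 0, 0); (3, 3, 0, 0))


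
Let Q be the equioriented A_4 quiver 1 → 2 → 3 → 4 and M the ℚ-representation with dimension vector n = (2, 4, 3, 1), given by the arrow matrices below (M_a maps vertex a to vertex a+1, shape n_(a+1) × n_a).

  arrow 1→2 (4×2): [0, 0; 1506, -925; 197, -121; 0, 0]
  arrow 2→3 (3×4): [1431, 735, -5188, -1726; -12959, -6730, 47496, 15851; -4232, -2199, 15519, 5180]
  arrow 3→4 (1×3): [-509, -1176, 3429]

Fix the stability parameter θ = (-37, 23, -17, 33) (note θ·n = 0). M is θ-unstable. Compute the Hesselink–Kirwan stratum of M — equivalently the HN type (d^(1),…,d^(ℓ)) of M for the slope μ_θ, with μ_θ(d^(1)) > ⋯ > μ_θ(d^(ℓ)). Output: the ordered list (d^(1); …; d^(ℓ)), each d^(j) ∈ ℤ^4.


Interval decomposition of M: I[1,3], I[1,4], I[2,2], I[2,3].
HN type (ℓ=4): μ^(1)=33; μ^(2)=23; μ^(3)=3; μ^(4)=-37

((0, 0, 0, 1); (0, 1, 0, 0); (0, 3, 3, 0); (2, 0, 0, 0))


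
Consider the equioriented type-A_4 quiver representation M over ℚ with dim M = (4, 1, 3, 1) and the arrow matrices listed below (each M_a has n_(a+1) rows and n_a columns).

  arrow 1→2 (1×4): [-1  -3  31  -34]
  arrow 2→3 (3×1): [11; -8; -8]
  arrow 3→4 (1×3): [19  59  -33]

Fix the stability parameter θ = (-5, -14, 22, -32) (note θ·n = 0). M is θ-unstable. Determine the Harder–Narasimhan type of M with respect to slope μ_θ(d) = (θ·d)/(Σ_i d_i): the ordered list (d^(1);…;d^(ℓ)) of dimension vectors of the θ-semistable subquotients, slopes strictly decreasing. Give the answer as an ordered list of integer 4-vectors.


Barcode: M ≅ I[1,1]^3, I[1,4], I[3,3]^2. HN layers by μ_θ (3 steps, strictly decreasing):
  μ^(1)=22; μ^(2)=-5; μ^(3)=-19/2

((0, 0, 2, 0); (3, 0, 1, 1); (1, 1, 0, 0))


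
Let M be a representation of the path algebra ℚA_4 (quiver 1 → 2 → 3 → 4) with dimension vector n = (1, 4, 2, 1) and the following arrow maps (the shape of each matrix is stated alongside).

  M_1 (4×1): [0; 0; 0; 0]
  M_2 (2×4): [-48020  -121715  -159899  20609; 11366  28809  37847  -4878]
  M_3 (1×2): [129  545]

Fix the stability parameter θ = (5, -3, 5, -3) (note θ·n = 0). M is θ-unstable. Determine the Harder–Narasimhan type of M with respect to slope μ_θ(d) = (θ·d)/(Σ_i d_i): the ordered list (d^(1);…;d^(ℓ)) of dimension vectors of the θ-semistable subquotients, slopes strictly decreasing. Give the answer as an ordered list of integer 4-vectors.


Barcode: M ≅ I[1,1], I[2,2]^2, I[2,3], I[2,4]. HN layers by μ_θ (3 steps, strictly decreasing):
  μ^(1)=5; μ^(2)=1; μ^(3)=-3

((1, 0, 1, 0); (0, 0, 1, 1); (0, 4, 0, 0))
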